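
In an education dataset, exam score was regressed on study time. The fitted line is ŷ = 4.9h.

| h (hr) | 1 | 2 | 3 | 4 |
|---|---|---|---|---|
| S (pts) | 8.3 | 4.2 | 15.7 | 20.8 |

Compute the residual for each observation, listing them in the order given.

3.4, -5.6, 1, 1.2

h=1: ŷ = 4.9·1 = 4.9; e = 8.3 − 4.9 = 3.4
h=2: ŷ = 4.9·2 = 9.8; e = 4.2 − 9.8 = -5.6
h=3: ŷ = 4.9·3 = 14.7; e = 15.7 − 14.7 = 1
h=4: ŷ = 4.9·4 = 19.6; e = 20.8 − 19.6 = 1.2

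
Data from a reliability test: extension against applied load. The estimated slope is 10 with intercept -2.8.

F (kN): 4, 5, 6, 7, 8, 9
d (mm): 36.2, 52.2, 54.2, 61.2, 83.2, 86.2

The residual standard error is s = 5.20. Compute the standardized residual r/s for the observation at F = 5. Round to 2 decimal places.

0.96

d̂ = -2.8 + 10·5 = 47.2
r = 52.2 − 47.2 = 5
r/s = 5 / 5.20 = 0.96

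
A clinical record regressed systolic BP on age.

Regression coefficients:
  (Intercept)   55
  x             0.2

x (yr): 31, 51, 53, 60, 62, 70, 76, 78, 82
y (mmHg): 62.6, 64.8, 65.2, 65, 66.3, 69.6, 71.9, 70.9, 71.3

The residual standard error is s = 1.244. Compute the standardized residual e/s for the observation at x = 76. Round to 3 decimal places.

1.367

ŷ = 55 + 0.2·76 = 70.2
e = 71.9 − 70.2 = 1.7
e/s = 1.7 / 1.244 = 1.367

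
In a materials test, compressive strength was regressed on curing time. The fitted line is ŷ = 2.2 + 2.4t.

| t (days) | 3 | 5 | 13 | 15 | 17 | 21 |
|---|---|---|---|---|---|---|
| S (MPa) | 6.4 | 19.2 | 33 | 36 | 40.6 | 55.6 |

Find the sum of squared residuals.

t=3: ŷ = 2.2 + 2.4·3 = 9.4; e = 6.4 − 9.4 = -3
t=5: ŷ = 2.2 + 2.4·5 = 14.2; e = 19.2 − 14.2 = 5
t=13: ŷ = 2.2 + 2.4·13 = 33.4; e = 33 − 33.4 = -0.4
t=15: ŷ = 2.2 + 2.4·15 = 38.2; e = 36 − 38.2 = -2.2
t=17: ŷ = 2.2 + 2.4·17 = 43; e = 40.6 − 43 = -2.4
t=21: ŷ = 2.2 + 2.4·21 = 52.6; e = 55.6 − 52.6 = 3
SSE = 9 + 25 + 0.16 + 4.84 + 5.76 + 9 = 53.76

SSE = 53.76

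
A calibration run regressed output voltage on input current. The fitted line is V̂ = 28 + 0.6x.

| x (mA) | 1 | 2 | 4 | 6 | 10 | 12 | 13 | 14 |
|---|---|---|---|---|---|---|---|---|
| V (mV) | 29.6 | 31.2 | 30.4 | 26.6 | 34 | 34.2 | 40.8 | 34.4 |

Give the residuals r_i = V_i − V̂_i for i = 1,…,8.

x=1: V̂ = 28 + 0.6·1 = 28.6; r = 29.6 − 28.6 = 1
x=2: V̂ = 28 + 0.6·2 = 29.2; r = 31.2 − 29.2 = 2
x=4: V̂ = 28 + 0.6·4 = 30.4; r = 30.4 − 30.4 = 0
x=6: V̂ = 28 + 0.6·6 = 31.6; r = 26.6 − 31.6 = -5
x=10: V̂ = 28 + 0.6·10 = 34; r = 34 − 34 = 0
x=12: V̂ = 28 + 0.6·12 = 35.2; r = 34.2 − 35.2 = -1
x=13: V̂ = 28 + 0.6·13 = 35.8; r = 40.8 − 35.8 = 5
x=14: V̂ = 28 + 0.6·14 = 36.4; r = 34.4 − 36.4 = -2

1, 2, 0, -5, 0, -1, 5, -2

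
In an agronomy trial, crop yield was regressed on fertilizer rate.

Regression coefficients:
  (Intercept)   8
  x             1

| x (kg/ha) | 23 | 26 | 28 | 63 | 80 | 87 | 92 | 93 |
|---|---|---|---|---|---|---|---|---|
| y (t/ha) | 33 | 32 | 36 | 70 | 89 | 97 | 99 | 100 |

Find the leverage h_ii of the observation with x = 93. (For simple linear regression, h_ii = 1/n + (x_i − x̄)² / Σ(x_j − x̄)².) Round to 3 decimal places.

x̄ = (23 + 26 + 28 + 63 + 80 + 87 + 92 + 93)/8 = 61.5
Σ(x − x̄)² = 1482.25 + 1260.25 + 1122.25 + 2.25 + 342.25 + 650.25 + 930.25 + 992.25 = 6782
h = 1/8 + (31.5)²/6782 = 0.125 + 0.146306 = 0.271

h = 0.271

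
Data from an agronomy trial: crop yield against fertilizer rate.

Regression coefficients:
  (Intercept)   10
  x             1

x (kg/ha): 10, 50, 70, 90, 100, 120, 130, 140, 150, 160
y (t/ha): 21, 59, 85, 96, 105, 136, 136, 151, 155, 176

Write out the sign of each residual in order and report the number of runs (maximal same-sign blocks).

9 runs

x=10: ŷ = 10 + 10 = 20; e = 21 − 20 = 1
x=50: ŷ = 10 + 50 = 60; e = 59 − 60 = -1
x=70: ŷ = 10 + 70 = 80; e = 85 − 80 = 5
x=90: ŷ = 10 + 90 = 100; e = 96 − 100 = -4
x=100: ŷ = 10 + 100 = 110; e = 105 − 110 = -5
x=120: ŷ = 10 + 120 = 130; e = 136 − 130 = 6
x=130: ŷ = 10 + 130 = 140; e = 136 − 140 = -4
x=140: ŷ = 10 + 140 = 150; e = 151 − 150 = 1
x=150: ŷ = 10 + 150 = 160; e = 155 − 160 = -5
x=160: ŷ = 10 + 160 = 170; e = 176 − 170 = 6
Signs: + − + − − + − + − +
Runs: +×1, −×1, +×1, −×2, +×1, −×1, +×1, −×1, +×1 → 9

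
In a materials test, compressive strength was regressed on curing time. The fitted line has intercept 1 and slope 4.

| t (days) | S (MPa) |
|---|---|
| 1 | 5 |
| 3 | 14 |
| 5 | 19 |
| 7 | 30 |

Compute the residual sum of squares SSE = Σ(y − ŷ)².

SSE = 6

t=1: Ŝ = 1 + 4·1 = 5; e = 5 − 5 = 0
t=3: Ŝ = 1 + 4·3 = 13; e = 14 − 13 = 1
t=5: Ŝ = 1 + 4·5 = 21; e = 19 − 21 = -2
t=7: Ŝ = 1 + 4·7 = 29; e = 30 − 29 = 1
SSE = 0 + 1 + 4 + 1 = 6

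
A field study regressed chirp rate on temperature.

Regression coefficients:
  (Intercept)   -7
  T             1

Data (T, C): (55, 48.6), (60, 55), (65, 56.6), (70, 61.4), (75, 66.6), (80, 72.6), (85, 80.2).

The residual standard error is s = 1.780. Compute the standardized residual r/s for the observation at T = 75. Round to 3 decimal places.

-0.787

Ĉ = -7 + 75 = 68
r = 66.6 − 68 = -1.4
r/s = -1.4 / 1.780 = -0.787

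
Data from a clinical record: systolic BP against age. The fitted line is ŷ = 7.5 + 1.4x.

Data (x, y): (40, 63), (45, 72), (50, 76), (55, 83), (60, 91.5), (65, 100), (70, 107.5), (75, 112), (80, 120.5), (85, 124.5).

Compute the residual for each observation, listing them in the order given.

-0.5, 1.5, -1.5, -1.5, 0, 1.5, 2, -0.5, 1, -2

x=40: ŷ = 7.5 + 1.4·40 = 63.5; e = 63 − 63.5 = -0.5
x=45: ŷ = 7.5 + 1.4·45 = 70.5; e = 72 − 70.5 = 1.5
x=50: ŷ = 7.5 + 1.4·50 = 77.5; e = 76 − 77.5 = -1.5
x=55: ŷ = 7.5 + 1.4·55 = 84.5; e = 83 − 84.5 = -1.5
x=60: ŷ = 7.5 + 1.4·60 = 91.5; e = 91.5 − 91.5 = 0
x=65: ŷ = 7.5 + 1.4·65 = 98.5; e = 100 − 98.5 = 1.5
x=70: ŷ = 7.5 + 1.4·70 = 105.5; e = 107.5 − 105.5 = 2
x=75: ŷ = 7.5 + 1.4·75 = 112.5; e = 112 − 112.5 = -0.5
x=80: ŷ = 7.5 + 1.4·80 = 119.5; e = 120.5 − 119.5 = 1
x=85: ŷ = 7.5 + 1.4·85 = 126.5; e = 124.5 − 126.5 = -2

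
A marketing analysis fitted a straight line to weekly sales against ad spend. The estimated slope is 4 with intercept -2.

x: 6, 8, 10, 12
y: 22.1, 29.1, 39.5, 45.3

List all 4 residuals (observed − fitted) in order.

x=6: ŷ = -2 + 4·6 = 22; e = 22.1 − 22 = 0.1
x=8: ŷ = -2 + 4·8 = 30; e = 29.1 − 30 = -0.9
x=10: ŷ = -2 + 4·10 = 38; e = 39.5 − 38 = 1.5
x=12: ŷ = -2 + 4·12 = 46; e = 45.3 − 46 = -0.7

0.1, -0.9, 1.5, -0.7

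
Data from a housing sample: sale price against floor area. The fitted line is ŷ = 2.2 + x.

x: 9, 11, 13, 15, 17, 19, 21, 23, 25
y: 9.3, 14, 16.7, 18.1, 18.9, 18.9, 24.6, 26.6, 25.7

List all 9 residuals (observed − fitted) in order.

x=9: ŷ = 2.2 + 9 = 11.2; e = 9.3 − 11.2 = -1.9
x=11: ŷ = 2.2 + 11 = 13.2; e = 14 − 13.2 = 0.8
x=13: ŷ = 2.2 + 13 = 15.2; e = 16.7 − 15.2 = 1.5
x=15: ŷ = 2.2 + 15 = 17.2; e = 18.1 − 17.2 = 0.9
x=17: ŷ = 2.2 + 17 = 19.2; e = 18.9 − 19.2 = -0.3
x=19: ŷ = 2.2 + 19 = 21.2; e = 18.9 − 21.2 = -2.3
x=21: ŷ = 2.2 + 21 = 23.2; e = 24.6 − 23.2 = 1.4
x=23: ŷ = 2.2 + 23 = 25.2; e = 26.6 − 25.2 = 1.4
x=25: ŷ = 2.2 + 25 = 27.2; e = 25.7 − 27.2 = -1.5

-1.9, 0.8, 1.5, 0.9, -0.3, -2.3, 1.4, 1.4, -1.5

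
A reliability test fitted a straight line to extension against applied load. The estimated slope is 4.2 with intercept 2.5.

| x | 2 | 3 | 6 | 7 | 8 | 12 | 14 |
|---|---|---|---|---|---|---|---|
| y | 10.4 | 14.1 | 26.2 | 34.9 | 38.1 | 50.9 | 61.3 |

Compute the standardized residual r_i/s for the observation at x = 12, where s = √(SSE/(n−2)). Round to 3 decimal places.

x=2: ŷ = 2.5 + 4.2·2 = 10.9; r = 10.4 − 10.9 = -0.5
x=3: ŷ = 2.5 + 4.2·3 = 15.1; r = 14.1 − 15.1 = -1
x=6: ŷ = 2.5 + 4.2·6 = 27.7; r = 26.2 − 27.7 = -1.5
x=7: ŷ = 2.5 + 4.2·7 = 31.9; r = 34.9 − 31.9 = 3
x=8: ŷ = 2.5 + 4.2·8 = 36.1; r = 38.1 − 36.1 = 2
x=12: ŷ = 2.5 + 4.2·12 = 52.9; r = 50.9 − 52.9 = -2
x=14: ŷ = 2.5 + 4.2·14 = 61.3; r = 61.3 − 61.3 = 0
SSE = 0.25 + 1 + 2.25 + 9 + 4 + 4 + 0 = 20.5
s = √(20.5/5) = 2.02485
r/s = -2 / 2.02485 = -0.988

-0.988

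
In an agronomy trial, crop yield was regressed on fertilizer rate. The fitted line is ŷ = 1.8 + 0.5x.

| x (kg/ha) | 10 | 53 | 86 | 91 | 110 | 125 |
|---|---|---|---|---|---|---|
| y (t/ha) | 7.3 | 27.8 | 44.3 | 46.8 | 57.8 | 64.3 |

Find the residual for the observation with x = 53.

e = -0.5

ŷ = 1.8 + 0.5·53 = 28.3
e = 27.8 − 28.3 = -0.5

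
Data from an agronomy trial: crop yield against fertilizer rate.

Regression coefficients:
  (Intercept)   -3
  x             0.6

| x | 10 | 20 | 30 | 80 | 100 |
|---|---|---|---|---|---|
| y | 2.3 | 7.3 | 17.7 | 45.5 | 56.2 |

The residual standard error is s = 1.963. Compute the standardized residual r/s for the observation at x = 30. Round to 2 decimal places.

ŷ = -3 + 0.6·30 = 15
r = 17.7 − 15 = 2.7
r/s = 2.7 / 1.963 = 1.38

1.38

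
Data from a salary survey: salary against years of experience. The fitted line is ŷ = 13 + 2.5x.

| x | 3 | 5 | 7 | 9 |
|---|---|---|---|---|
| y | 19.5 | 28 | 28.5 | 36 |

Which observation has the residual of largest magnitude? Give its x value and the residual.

x=3: ŷ = 13 + 2.5·3 = 20.5; r = 19.5 − 20.5 = -1
x=5: ŷ = 13 + 2.5·5 = 25.5; r = 28 − 25.5 = 2.5
x=7: ŷ = 13 + 2.5·7 = 30.5; r = 28.5 − 30.5 = -2
x=9: ŷ = 13 + 2.5·9 = 35.5; r = 36 − 35.5 = 0.5
Largest |r| is 2.5 at x = 5, residual 2.5.

x = 5, r = 2.5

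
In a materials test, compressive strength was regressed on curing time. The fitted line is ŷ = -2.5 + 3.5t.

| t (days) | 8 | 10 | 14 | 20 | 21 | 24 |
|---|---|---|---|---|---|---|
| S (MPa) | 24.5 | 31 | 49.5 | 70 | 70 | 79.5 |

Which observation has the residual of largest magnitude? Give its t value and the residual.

t=8: ŷ = -2.5 + 3.5·8 = 25.5; r = 24.5 − 25.5 = -1
t=10: ŷ = -2.5 + 3.5·10 = 32.5; r = 31 − 32.5 = -1.5
t=14: ŷ = -2.5 + 3.5·14 = 46.5; r = 49.5 − 46.5 = 3
t=20: ŷ = -2.5 + 3.5·20 = 67.5; r = 70 − 67.5 = 2.5
t=21: ŷ = -2.5 + 3.5·21 = 71; r = 70 − 71 = -1
t=24: ŷ = -2.5 + 3.5·24 = 81.5; r = 79.5 − 81.5 = -2
Largest |r| is 3 at t = 14, residual 3.

t = 14, r = 3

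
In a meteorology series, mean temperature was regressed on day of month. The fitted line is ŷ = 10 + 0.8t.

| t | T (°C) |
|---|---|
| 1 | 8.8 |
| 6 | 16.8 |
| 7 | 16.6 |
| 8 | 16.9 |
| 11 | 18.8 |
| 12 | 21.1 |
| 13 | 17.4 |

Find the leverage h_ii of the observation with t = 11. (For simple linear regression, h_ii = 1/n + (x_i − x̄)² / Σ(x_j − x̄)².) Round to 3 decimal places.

t̄ = (1 + 6 + 7 + 8 + 11 + 12 + 13)/7 = 8.28571
Σ(t − t̄)² = 53.0816 + 5.22449 + 1.65306 + 0.0816327 + 7.36735 + 13.7959 + 22.2245 = 103.429
h = 1/7 + (2.71429)²/103.429 = 0.142857 + 0.0712313 = 0.214

h = 0.214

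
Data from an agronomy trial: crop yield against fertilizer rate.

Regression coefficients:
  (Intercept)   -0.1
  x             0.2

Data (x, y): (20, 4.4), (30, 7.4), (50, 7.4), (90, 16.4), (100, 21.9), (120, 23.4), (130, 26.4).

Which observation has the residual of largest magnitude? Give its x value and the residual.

x = 50, e = -2.5

x=20: ŷ = -0.1 + 0.2·20 = 3.9; e = 4.4 − 3.9 = 0.5
x=30: ŷ = -0.1 + 0.2·30 = 5.9; e = 7.4 − 5.9 = 1.5
x=50: ŷ = -0.1 + 0.2·50 = 9.9; e = 7.4 − 9.9 = -2.5
x=90: ŷ = -0.1 + 0.2·90 = 17.9; e = 16.4 − 17.9 = -1.5
x=100: ŷ = -0.1 + 0.2·100 = 19.9; e = 21.9 − 19.9 = 2
x=120: ŷ = -0.1 + 0.2·120 = 23.9; e = 23.4 − 23.9 = -0.5
x=130: ŷ = -0.1 + 0.2·130 = 25.9; e = 26.4 − 25.9 = 0.5
Largest |e| is 2.5 at x = 50, residual -2.5.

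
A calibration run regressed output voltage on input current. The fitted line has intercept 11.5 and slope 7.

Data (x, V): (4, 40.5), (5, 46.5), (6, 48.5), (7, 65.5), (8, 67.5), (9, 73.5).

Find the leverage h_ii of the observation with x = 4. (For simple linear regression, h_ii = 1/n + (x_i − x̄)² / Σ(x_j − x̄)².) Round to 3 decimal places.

x̄ = (4 + 5 + 6 + 7 + 8 + 9)/6 = 6.5
Σ(x − x̄)² = 6.25 + 2.25 + 0.25 + 0.25 + 2.25 + 6.25 = 17.5
h = 1/6 + (-2.5)²/17.5 = 0.166667 + 0.357143 = 0.524

h = 0.524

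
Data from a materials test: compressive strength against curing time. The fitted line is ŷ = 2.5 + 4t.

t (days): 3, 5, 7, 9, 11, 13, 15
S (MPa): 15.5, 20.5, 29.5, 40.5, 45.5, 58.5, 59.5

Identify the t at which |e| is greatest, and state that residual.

t=3: ŷ = 2.5 + 4·3 = 14.5; e = 15.5 − 14.5 = 1
t=5: ŷ = 2.5 + 4·5 = 22.5; e = 20.5 − 22.5 = -2
t=7: ŷ = 2.5 + 4·7 = 30.5; e = 29.5 − 30.5 = -1
t=9: ŷ = 2.5 + 4·9 = 38.5; e = 40.5 − 38.5 = 2
t=11: ŷ = 2.5 + 4·11 = 46.5; e = 45.5 − 46.5 = -1
t=13: ŷ = 2.5 + 4·13 = 54.5; e = 58.5 − 54.5 = 4
t=15: ŷ = 2.5 + 4·15 = 62.5; e = 59.5 − 62.5 = -3
Largest |e| is 4 at t = 13, residual 4.

t = 13, e = 4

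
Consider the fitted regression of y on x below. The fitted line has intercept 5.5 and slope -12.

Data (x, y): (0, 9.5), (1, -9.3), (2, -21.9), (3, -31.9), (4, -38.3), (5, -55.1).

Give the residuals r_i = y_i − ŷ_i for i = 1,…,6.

4, -2.8, -3.4, -1.4, 4.2, -0.6

x=0: ŷ = 5.5 − 12·0 = 5.5; r = 9.5 − 5.5 = 4
x=1: ŷ = 5.5 − 12·1 = -6.5; r = -9.3 − (-6.5) = -2.8
x=2: ŷ = 5.5 − 12·2 = -18.5; r = -21.9 − (-18.5) = -3.4
x=3: ŷ = 5.5 − 12·3 = -30.5; r = -31.9 − (-30.5) = -1.4
x=4: ŷ = 5.5 − 12·4 = -42.5; r = -38.3 − (-42.5) = 4.2
x=5: ŷ = 5.5 − 12·5 = -54.5; r = -55.1 − (-54.5) = -0.6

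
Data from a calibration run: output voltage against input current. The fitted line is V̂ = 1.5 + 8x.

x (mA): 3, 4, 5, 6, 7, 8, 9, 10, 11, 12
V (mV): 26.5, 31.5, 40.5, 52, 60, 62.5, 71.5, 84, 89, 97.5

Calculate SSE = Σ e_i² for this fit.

x=3: V̂ = 1.5 + 8·3 = 25.5; e = 26.5 − 25.5 = 1
x=4: V̂ = 1.5 + 8·4 = 33.5; e = 31.5 − 33.5 = -2
x=5: V̂ = 1.5 + 8·5 = 41.5; e = 40.5 − 41.5 = -1
x=6: V̂ = 1.5 + 8·6 = 49.5; e = 52 − 49.5 = 2.5
x=7: V̂ = 1.5 + 8·7 = 57.5; e = 60 − 57.5 = 2.5
x=8: V̂ = 1.5 + 8·8 = 65.5; e = 62.5 − 65.5 = -3
x=9: V̂ = 1.5 + 8·9 = 73.5; e = 71.5 − 73.5 = -2
x=10: V̂ = 1.5 + 8·10 = 81.5; e = 84 − 81.5 = 2.5
x=11: V̂ = 1.5 + 8·11 = 89.5; e = 89 − 89.5 = -0.5
x=12: V̂ = 1.5 + 8·12 = 97.5; e = 97.5 − 97.5 = 0
SSE = 1 + 4 + 1 + 6.25 + 6.25 + 9 + 4 + 6.25 + 0.25 + 0 = 38

SSE = 38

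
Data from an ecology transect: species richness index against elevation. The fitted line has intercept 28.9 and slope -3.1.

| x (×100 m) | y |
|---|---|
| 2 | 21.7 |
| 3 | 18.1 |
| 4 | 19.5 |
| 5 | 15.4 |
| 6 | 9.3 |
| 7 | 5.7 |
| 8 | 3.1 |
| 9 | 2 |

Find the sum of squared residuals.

SSE = 21.5

x=2: ŷ = 28.9 − 3.1·2 = 22.7; r = 21.7 − 22.7 = -1
x=3: ŷ = 28.9 − 3.1·3 = 19.6; r = 18.1 − 19.6 = -1.5
x=4: ŷ = 28.9 − 3.1·4 = 16.5; r = 19.5 − 16.5 = 3
x=5: ŷ = 28.9 − 3.1·5 = 13.4; r = 15.4 − 13.4 = 2
x=6: ŷ = 28.9 − 3.1·6 = 10.3; r = 9.3 − 10.3 = -1
x=7: ŷ = 28.9 − 3.1·7 = 7.2; r = 5.7 − 7.2 = -1.5
x=8: ŷ = 28.9 − 3.1·8 = 4.1; r = 3.1 − 4.1 = -1
x=9: ŷ = 28.9 − 3.1·9 = 1; r = 2 − 1 = 1
SSE = 1 + 2.25 + 9 + 4 + 1 + 2.25 + 1 + 1 = 21.5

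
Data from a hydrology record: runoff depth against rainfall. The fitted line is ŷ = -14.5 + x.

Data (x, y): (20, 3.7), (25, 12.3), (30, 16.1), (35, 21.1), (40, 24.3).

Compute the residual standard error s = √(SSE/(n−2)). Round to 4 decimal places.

x=20: ŷ = -14.5 + 20 = 5.5; r = 3.7 − 5.5 = -1.8
x=25: ŷ = -14.5 + 25 = 10.5; r = 12.3 − 10.5 = 1.8
x=30: ŷ = -14.5 + 30 = 15.5; r = 16.1 − 15.5 = 0.6
x=35: ŷ = -14.5 + 35 = 20.5; r = 21.1 − 20.5 = 0.6
x=40: ŷ = -14.5 + 40 = 25.5; r = 24.3 − 25.5 = -1.2
SSE = 3.24 + 3.24 + 0.36 + 0.36 + 1.44 = 8.64
s = √(8.64/3) = √2.88 ≈ 1.6971

s = 1.6971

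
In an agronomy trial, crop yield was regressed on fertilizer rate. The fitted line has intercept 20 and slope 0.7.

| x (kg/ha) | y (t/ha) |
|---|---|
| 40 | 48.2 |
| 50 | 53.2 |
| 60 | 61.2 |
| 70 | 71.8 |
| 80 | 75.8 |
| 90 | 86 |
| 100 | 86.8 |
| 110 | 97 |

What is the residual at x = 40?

r = 0.2

ŷ = 20 + 0.7·40 = 48
r = 48.2 − 48 = 0.2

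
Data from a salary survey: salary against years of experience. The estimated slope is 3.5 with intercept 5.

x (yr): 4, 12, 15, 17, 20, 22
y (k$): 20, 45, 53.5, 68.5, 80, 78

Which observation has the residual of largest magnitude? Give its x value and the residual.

x = 20, r = 5

x=4: ŷ = 5 + 3.5·4 = 19; r = 20 − 19 = 1
x=12: ŷ = 5 + 3.5·12 = 47; r = 45 − 47 = -2
x=15: ŷ = 5 + 3.5·15 = 57.5; r = 53.5 − 57.5 = -4
x=17: ŷ = 5 + 3.5·17 = 64.5; r = 68.5 − 64.5 = 4
x=20: ŷ = 5 + 3.5·20 = 75; r = 80 − 75 = 5
x=22: ŷ = 5 + 3.5·22 = 82; r = 78 − 82 = -4
Largest |r| is 5 at x = 20, residual 5.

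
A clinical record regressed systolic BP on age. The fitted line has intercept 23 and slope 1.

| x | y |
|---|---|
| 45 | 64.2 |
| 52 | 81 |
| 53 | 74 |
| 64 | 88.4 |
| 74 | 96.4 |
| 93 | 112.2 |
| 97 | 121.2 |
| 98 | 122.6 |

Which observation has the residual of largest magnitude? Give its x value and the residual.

x=45: ŷ = 23 + 45 = 68; e = 64.2 − 68 = -3.8
x=52: ŷ = 23 + 52 = 75; e = 81 − 75 = 6
x=53: ŷ = 23 + 53 = 76; e = 74 − 76 = -2
x=64: ŷ = 23 + 64 = 87; e = 88.4 − 87 = 1.4
x=74: ŷ = 23 + 74 = 97; e = 96.4 − 97 = -0.6
x=93: ŷ = 23 + 93 = 116; e = 112.2 − 116 = -3.8
x=97: ŷ = 23 + 97 = 120; e = 121.2 − 120 = 1.2
x=98: ŷ = 23 + 98 = 121; e = 122.6 − 121 = 1.6
Largest |e| is 6 at x = 52, residual 6.

x = 52, e = 6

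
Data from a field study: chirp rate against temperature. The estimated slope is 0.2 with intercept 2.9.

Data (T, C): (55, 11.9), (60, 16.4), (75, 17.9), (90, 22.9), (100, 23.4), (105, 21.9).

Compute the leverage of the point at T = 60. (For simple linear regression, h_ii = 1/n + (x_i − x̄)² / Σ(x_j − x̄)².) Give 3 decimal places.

h = 0.367

T̄ = (55 + 60 + 75 + 90 + 100 + 105)/6 = 80.8333
Σ(T − T̄)² = 667.361 + 434.028 + 34.0278 + 84.0278 + 367.361 + 584.028 = 2170.83
h = 1/6 + (-20.8333)²/2170.83 = 0.166667 + 0.199936 = 0.367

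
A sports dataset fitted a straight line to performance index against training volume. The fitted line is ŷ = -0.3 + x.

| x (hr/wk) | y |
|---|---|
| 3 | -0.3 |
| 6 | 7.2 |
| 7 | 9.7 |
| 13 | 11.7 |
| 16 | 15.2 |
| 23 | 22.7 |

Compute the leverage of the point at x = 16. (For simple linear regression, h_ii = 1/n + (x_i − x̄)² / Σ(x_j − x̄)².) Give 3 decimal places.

h = 0.245

x̄ = (3 + 6 + 7 + 13 + 16 + 23)/6 = 11.3333
Σ(x − x̄)² = 69.4444 + 28.4444 + 18.7778 + 2.77778 + 21.7778 + 136.111 = 277.333
h = 1/6 + (4.66667)²/277.333 = 0.166667 + 0.0785256 = 0.245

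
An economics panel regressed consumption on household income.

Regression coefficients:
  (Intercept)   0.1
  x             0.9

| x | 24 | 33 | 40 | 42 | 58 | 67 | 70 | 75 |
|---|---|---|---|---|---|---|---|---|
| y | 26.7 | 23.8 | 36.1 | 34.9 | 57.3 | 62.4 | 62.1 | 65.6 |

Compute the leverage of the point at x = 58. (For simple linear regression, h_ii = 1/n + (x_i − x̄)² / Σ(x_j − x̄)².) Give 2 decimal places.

h = 0.14

x̄ = (24 + 33 + 40 + 42 + 58 + 67 + 70 + 75)/8 = 51.125
Σ(x − x̄)² = 735.766 + 328.516 + 123.766 + 83.2656 + 47.2656 + 252.016 + 356.266 + 570.016 = 2496.88
h = 1/8 + (6.875)²/2496.88 = 0.125 + 0.0189299 = 0.14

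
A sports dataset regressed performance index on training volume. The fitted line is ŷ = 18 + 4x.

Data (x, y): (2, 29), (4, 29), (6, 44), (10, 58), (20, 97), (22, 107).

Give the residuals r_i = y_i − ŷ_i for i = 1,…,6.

x=2: ŷ = 18 + 4·2 = 26; r = 29 − 26 = 3
x=4: ŷ = 18 + 4·4 = 34; r = 29 − 34 = -5
x=6: ŷ = 18 + 4·6 = 42; r = 44 − 42 = 2
x=10: ŷ = 18 + 4·10 = 58; r = 58 − 58 = 0
x=20: ŷ = 18 + 4·20 = 98; r = 97 − 98 = -1
x=22: ŷ = 18 + 4·22 = 106; r = 107 − 106 = 1

3, -5, 2, 0, -1, 1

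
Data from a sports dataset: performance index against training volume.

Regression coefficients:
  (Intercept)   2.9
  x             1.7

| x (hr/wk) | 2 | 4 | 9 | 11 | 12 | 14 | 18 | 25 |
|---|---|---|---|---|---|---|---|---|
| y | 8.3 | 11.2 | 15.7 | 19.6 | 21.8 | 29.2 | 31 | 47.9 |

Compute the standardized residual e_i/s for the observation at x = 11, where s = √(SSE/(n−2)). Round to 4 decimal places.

-0.8000

x=2: ŷ = 2.9 + 1.7·2 = 6.3; e = 8.3 − 6.3 = 2
x=4: ŷ = 2.9 + 1.7·4 = 9.7; e = 11.2 − 9.7 = 1.5
x=9: ŷ = 2.9 + 1.7·9 = 18.2; e = 15.7 − 18.2 = -2.5
x=11: ŷ = 2.9 + 1.7·11 = 21.6; e = 19.6 − 21.6 = -2
x=12: ŷ = 2.9 + 1.7·12 = 23.3; e = 21.8 − 23.3 = -1.5
x=14: ŷ = 2.9 + 1.7·14 = 26.7; e = 29.2 − 26.7 = 2.5
x=18: ŷ = 2.9 + 1.7·18 = 33.5; e = 31 − 33.5 = -2.5
x=25: ŷ = 2.9 + 1.7·25 = 45.4; e = 47.9 − 45.4 = 2.5
SSE = 4 + 2.25 + 6.25 + 4 + 2.25 + 6.25 + 6.25 + 6.25 = 37.5
s = √(37.5/6) = 2.5
e/s = -2 / 2.5 = -0.8000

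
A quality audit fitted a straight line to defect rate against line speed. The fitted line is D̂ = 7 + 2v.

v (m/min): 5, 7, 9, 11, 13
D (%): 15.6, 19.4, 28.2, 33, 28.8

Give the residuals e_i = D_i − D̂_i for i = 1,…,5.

-1.4, -1.6, 3.2, 4, -4.2

v=5: D̂ = 7 + 2·5 = 17; e = 15.6 − 17 = -1.4
v=7: D̂ = 7 + 2·7 = 21; e = 19.4 − 21 = -1.6
v=9: D̂ = 7 + 2·9 = 25; e = 28.2 − 25 = 3.2
v=11: D̂ = 7 + 2·11 = 29; e = 33 − 29 = 4
v=13: D̂ = 7 + 2·13 = 33; e = 28.8 − 33 = -4.2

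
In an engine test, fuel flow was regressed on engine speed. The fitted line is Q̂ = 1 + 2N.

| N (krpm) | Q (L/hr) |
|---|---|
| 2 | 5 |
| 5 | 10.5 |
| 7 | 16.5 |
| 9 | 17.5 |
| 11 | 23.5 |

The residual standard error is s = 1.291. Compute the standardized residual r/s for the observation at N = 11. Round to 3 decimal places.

0.387

Q̂ = 1 + 2·11 = 23
r = 23.5 − 23 = 0.5
r/s = 0.5 / 1.291 = 0.387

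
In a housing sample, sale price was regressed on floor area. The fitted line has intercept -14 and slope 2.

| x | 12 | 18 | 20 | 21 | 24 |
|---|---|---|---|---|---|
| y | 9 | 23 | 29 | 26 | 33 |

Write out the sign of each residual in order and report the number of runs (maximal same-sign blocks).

3 runs

x=12: ŷ = -14 + 2·12 = 10; r = 9 − 10 = -1
x=18: ŷ = -14 + 2·18 = 22; r = 23 − 22 = 1
x=20: ŷ = -14 + 2·20 = 26; r = 29 − 26 = 3
x=21: ŷ = -14 + 2·21 = 28; r = 26 − 28 = -2
x=24: ŷ = -14 + 2·24 = 34; r = 33 − 34 = -1
Signs: − + + − −
Runs: −×1, +×2, −×2 → 3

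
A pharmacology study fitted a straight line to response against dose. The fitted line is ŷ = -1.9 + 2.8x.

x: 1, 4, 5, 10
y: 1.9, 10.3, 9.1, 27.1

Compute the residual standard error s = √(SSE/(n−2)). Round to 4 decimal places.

s = 2.4495

x=1: ŷ = -1.9 + 2.8·1 = 0.9; r = 1.9 − 0.9 = 1
x=4: ŷ = -1.9 + 2.8·4 = 9.3; r = 10.3 − 9.3 = 1
x=5: ŷ = -1.9 + 2.8·5 = 12.1; r = 9.1 − 12.1 = -3
x=10: ŷ = -1.9 + 2.8·10 = 26.1; r = 27.1 − 26.1 = 1
SSE = 1 + 1 + 9 + 1 = 12
s = √(12/2) = √6 ≈ 2.4495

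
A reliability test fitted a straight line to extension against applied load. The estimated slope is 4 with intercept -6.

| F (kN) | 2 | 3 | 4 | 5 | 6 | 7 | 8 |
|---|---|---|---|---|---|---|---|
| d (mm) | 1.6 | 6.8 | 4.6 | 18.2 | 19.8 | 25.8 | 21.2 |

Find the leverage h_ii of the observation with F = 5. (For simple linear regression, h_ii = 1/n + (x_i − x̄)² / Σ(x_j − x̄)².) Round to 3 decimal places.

F̄ = (2 + 3 + 4 + 5 + 6 + 7 + 8)/7 = 5
Σ(F − F̄)² = 9 + 4 + 1 + 0 + 1 + 4 + 9 = 28
h = 1/7 + (0)²/28 = 0.142857 + 0 = 0.143

h = 0.143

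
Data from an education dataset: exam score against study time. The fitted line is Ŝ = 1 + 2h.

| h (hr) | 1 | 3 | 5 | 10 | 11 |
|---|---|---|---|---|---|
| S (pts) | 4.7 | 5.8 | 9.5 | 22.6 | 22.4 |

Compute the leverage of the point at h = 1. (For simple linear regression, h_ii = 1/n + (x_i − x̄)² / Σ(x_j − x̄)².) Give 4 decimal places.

h = 0.5289

h̄ = (1 + 3 + 5 + 10 + 11)/5 = 6
Σ(h − h̄)² = 25 + 9 + 1 + 16 + 25 = 76
h = 1/5 + (-5)²/76 = 0.2 + 0.328947 = 0.5289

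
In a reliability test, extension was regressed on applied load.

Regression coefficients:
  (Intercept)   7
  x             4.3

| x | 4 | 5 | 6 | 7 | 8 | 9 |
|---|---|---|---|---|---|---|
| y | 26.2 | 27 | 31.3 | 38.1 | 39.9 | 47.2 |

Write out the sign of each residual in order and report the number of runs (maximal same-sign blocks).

x=4: ŷ = 7 + 4.3·4 = 24.2; r = 26.2 − 24.2 = 2
x=5: ŷ = 7 + 4.3·5 = 28.5; r = 27 − 28.5 = -1.5
x=6: ŷ = 7 + 4.3·6 = 32.8; r = 31.3 − 32.8 = -1.5
x=7: ŷ = 7 + 4.3·7 = 37.1; r = 38.1 − 37.1 = 1
x=8: ŷ = 7 + 4.3·8 = 41.4; r = 39.9 − 41.4 = -1.5
x=9: ŷ = 7 + 4.3·9 = 45.7; r = 47.2 − 45.7 = 1.5
Signs: + − − + − +
Runs: +×1, −×2, +×1, −×1, +×1 → 5

5 runs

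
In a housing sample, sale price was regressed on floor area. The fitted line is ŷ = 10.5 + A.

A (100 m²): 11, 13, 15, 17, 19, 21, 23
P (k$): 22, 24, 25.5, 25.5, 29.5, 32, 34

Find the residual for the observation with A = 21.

r = 0.5

ŷ = 10.5 + 21 = 31.5
r = 32 − 31.5 = 0.5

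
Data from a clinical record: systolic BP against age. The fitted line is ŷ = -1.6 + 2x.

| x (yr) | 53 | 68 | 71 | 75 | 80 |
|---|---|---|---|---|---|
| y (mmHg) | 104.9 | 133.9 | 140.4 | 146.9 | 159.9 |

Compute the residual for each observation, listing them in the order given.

x=53: ŷ = -1.6 + 2·53 = 104.4; r = 104.9 − 104.4 = 0.5
x=68: ŷ = -1.6 + 2·68 = 134.4; r = 133.9 − 134.4 = -0.5
x=71: ŷ = -1.6 + 2·71 = 140.4; r = 140.4 − 140.4 = 0
x=75: ŷ = -1.6 + 2·75 = 148.4; r = 146.9 − 148.4 = -1.5
x=80: ŷ = -1.6 + 2·80 = 158.4; r = 159.9 − 158.4 = 1.5

0.5, -0.5, 0, -1.5, 1.5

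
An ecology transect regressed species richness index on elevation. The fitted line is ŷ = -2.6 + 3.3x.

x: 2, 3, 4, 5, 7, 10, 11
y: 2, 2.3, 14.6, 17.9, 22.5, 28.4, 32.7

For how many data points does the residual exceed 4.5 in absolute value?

x=2: ŷ = -2.6 + 3.3·2 = 4; e = 2 − 4 = -2
x=3: ŷ = -2.6 + 3.3·3 = 7.3; e = 2.3 − 7.3 = -5
x=4: ŷ = -2.6 + 3.3·4 = 10.6; e = 14.6 − 10.6 = 4
x=5: ŷ = -2.6 + 3.3·5 = 13.9; e = 17.9 − 13.9 = 4
x=7: ŷ = -2.6 + 3.3·7 = 20.5; e = 22.5 − 20.5 = 2
x=10: ŷ = -2.6 + 3.3·10 = 30.4; e = 28.4 − 30.4 = -2
x=11: ŷ = -2.6 + 3.3·11 = 33.7; e = 32.7 − 33.7 = -1
|e| > 4.5: x=3 (|e|=5) → 1

1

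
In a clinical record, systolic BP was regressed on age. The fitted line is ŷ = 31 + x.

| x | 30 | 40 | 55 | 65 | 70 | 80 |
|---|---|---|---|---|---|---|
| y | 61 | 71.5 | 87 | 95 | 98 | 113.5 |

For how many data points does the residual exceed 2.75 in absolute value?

1

x=30: ŷ = 31 + 30 = 61; e = 61 − 61 = 0
x=40: ŷ = 31 + 40 = 71; e = 71.5 − 71 = 0.5
x=55: ŷ = 31 + 55 = 86; e = 87 − 86 = 1
x=65: ŷ = 31 + 65 = 96; e = 95 − 96 = -1
x=70: ŷ = 31 + 70 = 101; e = 98 − 101 = -3
x=80: ŷ = 31 + 80 = 111; e = 113.5 − 111 = 2.5
|e| > 2.75: x=70 (|e|=3) → 1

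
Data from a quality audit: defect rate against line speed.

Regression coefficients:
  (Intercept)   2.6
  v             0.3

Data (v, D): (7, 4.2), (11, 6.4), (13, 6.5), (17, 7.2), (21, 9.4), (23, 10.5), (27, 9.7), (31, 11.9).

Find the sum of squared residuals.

v=7: D̂ = 2.6 + 0.3·7 = 4.7; r = 4.2 − 4.7 = -0.5
v=11: D̂ = 2.6 + 0.3·11 = 5.9; r = 6.4 − 5.9 = 0.5
v=13: D̂ = 2.6 + 0.3·13 = 6.5; r = 6.5 − 6.5 = 0
v=17: D̂ = 2.6 + 0.3·17 = 7.7; r = 7.2 − 7.7 = -0.5
v=21: D̂ = 2.6 + 0.3·21 = 8.9; r = 9.4 − 8.9 = 0.5
v=23: D̂ = 2.6 + 0.3·23 = 9.5; r = 10.5 − 9.5 = 1
v=27: D̂ = 2.6 + 0.3·27 = 10.7; r = 9.7 − 10.7 = -1
v=31: D̂ = 2.6 + 0.3·31 = 11.9; r = 11.9 − 11.9 = 0
SSE = 0.25 + 0.25 + 0 + 0.25 + 0.25 + 1 + 1 + 0 = 3

SSE = 3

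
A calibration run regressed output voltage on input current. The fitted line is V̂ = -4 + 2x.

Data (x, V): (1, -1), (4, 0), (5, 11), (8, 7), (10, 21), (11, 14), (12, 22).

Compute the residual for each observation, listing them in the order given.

1, -4, 5, -5, 5, -4, 2

x=1: V̂ = -4 + 2·1 = -2; e = -1 − (-2) = 1
x=4: V̂ = -4 + 2·4 = 4; e = 0 − 4 = -4
x=5: V̂ = -4 + 2·5 = 6; e = 11 − 6 = 5
x=8: V̂ = -4 + 2·8 = 12; e = 7 − 12 = -5
x=10: V̂ = -4 + 2·10 = 16; e = 21 − 16 = 5
x=11: V̂ = -4 + 2·11 = 18; e = 14 − 18 = -4
x=12: V̂ = -4 + 2·12 = 20; e = 22 − 20 = 2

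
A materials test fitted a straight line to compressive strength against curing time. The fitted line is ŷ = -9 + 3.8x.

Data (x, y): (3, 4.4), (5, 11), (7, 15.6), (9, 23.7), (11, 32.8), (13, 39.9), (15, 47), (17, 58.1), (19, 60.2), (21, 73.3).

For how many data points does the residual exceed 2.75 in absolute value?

x=3: ŷ = -9 + 3.8·3 = 2.4; e = 4.4 − 2.4 = 2
x=5: ŷ = -9 + 3.8·5 = 10; e = 11 − 10 = 1
x=7: ŷ = -9 + 3.8·7 = 17.6; e = 15.6 − 17.6 = -2
x=9: ŷ = -9 + 3.8·9 = 25.2; e = 23.7 − 25.2 = -1.5
x=11: ŷ = -9 + 3.8·11 = 32.8; e = 32.8 − 32.8 = 0
x=13: ŷ = -9 + 3.8·13 = 40.4; e = 39.9 − 40.4 = -0.5
x=15: ŷ = -9 + 3.8·15 = 48; e = 47 − 48 = -1
x=17: ŷ = -9 + 3.8·17 = 55.6; e = 58.1 − 55.6 = 2.5
x=19: ŷ = -9 + 3.8·19 = 63.2; e = 60.2 − 63.2 = -3
x=21: ŷ = -9 + 3.8·21 = 70.8; e = 73.3 − 70.8 = 2.5
|e| > 2.75: x=19 (|e|=3) → 1

1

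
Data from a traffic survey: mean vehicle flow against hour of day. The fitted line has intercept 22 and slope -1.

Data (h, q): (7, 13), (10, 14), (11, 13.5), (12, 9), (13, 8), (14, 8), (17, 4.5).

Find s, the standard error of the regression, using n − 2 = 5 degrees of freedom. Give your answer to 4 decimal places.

h=7: ŷ = 22 − 7 = 15; r = 13 − 15 = -2
h=10: ŷ = 22 − 10 = 12; r = 14 − 12 = 2
h=11: ŷ = 22 − 11 = 11; r = 13.5 − 11 = 2.5
h=12: ŷ = 22 − 12 = 10; r = 9 − 10 = -1
h=13: ŷ = 22 − 13 = 9; r = 8 − 9 = -1
h=14: ŷ = 22 − 14 = 8; r = 8 − 8 = 0
h=17: ŷ = 22 − 17 = 5; r = 4.5 − 5 = -0.5
SSE = 4 + 4 + 6.25 + 1 + 1 + 0 + 0.25 = 16.5
s = √(16.5/5) = √3.3 ≈ 1.8166

s = 1.8166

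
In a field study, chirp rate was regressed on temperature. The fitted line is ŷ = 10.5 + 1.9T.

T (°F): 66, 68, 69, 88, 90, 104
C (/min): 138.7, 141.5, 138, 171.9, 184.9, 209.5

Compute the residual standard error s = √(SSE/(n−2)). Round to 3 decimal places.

T=66: ŷ = 10.5 + 1.9·66 = 135.9; r = 138.7 − 135.9 = 2.8
T=68: ŷ = 10.5 + 1.9·68 = 139.7; r = 141.5 − 139.7 = 1.8
T=69: ŷ = 10.5 + 1.9·69 = 141.6; r = 138 − 141.6 = -3.6
T=88: ŷ = 10.5 + 1.9·88 = 177.7; r = 171.9 − 177.7 = -5.8
T=90: ŷ = 10.5 + 1.9·90 = 181.5; r = 184.9 − 181.5 = 3.4
T=104: ŷ = 10.5 + 1.9·104 = 208.1; r = 209.5 − 208.1 = 1.4
SSE = 7.84 + 3.24 + 12.96 + 33.64 + 11.56 + 1.96 = 71.2
s = √(71.2/4) = √17.8 ≈ 4.219

s = 4.219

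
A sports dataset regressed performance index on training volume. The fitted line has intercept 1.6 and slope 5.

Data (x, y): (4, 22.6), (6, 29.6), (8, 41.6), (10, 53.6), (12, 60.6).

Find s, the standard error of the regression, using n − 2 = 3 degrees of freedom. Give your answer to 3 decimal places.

x=4: ŷ = 1.6 + 5·4 = 21.6; r = 22.6 − 21.6 = 1
x=6: ŷ = 1.6 + 5·6 = 31.6; r = 29.6 − 31.6 = -2
x=8: ŷ = 1.6 + 5·8 = 41.6; r = 41.6 − 41.6 = 0
x=10: ŷ = 1.6 + 5·10 = 51.6; r = 53.6 − 51.6 = 2
x=12: ŷ = 1.6 + 5·12 = 61.6; r = 60.6 − 61.6 = -1
SSE = 1 + 4 + 0 + 4 + 1 = 10
s = √(10/3) = √3.33333 ≈ 1.826

s = 1.826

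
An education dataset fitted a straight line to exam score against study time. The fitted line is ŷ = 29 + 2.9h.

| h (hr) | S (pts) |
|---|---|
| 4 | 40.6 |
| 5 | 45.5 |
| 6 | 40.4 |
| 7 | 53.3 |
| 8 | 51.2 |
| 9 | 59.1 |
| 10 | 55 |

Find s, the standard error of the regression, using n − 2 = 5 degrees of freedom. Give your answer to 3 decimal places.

s = 4.050

h=4: ŷ = 29 + 2.9·4 = 40.6; r = 40.6 − 40.6 = 0
h=5: ŷ = 29 + 2.9·5 = 43.5; r = 45.5 − 43.5 = 2
h=6: ŷ = 29 + 2.9·6 = 46.4; r = 40.4 − 46.4 = -6
h=7: ŷ = 29 + 2.9·7 = 49.3; r = 53.3 − 49.3 = 4
h=8: ŷ = 29 + 2.9·8 = 52.2; r = 51.2 − 52.2 = -1
h=9: ŷ = 29 + 2.9·9 = 55.1; r = 59.1 − 55.1 = 4
h=10: ŷ = 29 + 2.9·10 = 58; r = 55 − 58 = -3
SSE = 0 + 4 + 36 + 16 + 1 + 16 + 9 = 82
s = √(82/5) = √16.4 ≈ 4.050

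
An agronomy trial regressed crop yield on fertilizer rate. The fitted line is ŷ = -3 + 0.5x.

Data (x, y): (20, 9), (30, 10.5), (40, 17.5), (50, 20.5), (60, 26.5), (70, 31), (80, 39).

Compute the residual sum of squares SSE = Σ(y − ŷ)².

x=20: ŷ = -3 + 0.5·20 = 7; e = 9 − 7 = 2
x=30: ŷ = -3 + 0.5·30 = 12; e = 10.5 − 12 = -1.5
x=40: ŷ = -3 + 0.5·40 = 17; e = 17.5 − 17 = 0.5
x=50: ŷ = -3 + 0.5·50 = 22; e = 20.5 − 22 = -1.5
x=60: ŷ = -3 + 0.5·60 = 27; e = 26.5 − 27 = -0.5
x=70: ŷ = -3 + 0.5·70 = 32; e = 31 − 32 = -1
x=80: ŷ = -3 + 0.5·80 = 37; e = 39 − 37 = 2
SSE = 4 + 2.25 + 0.25 + 2.25 + 0.25 + 1 + 4 = 14

SSE = 14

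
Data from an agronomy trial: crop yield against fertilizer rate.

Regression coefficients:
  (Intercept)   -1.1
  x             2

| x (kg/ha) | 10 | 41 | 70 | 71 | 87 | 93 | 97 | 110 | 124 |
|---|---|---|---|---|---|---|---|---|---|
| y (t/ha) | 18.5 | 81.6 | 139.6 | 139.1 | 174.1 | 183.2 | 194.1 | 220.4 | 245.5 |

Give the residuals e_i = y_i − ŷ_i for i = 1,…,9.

x=10: ŷ = -1.1 + 2·10 = 18.9; e = 18.5 − 18.9 = -0.4
x=41: ŷ = -1.1 + 2·41 = 80.9; e = 81.6 − 80.9 = 0.7
x=70: ŷ = -1.1 + 2·70 = 138.9; e = 139.6 − 138.9 = 0.7
x=71: ŷ = -1.1 + 2·71 = 140.9; e = 139.1 − 140.9 = -1.8
x=87: ŷ = -1.1 + 2·87 = 172.9; e = 174.1 − 172.9 = 1.2
x=93: ŷ = -1.1 + 2·93 = 184.9; e = 183.2 − 184.9 = -1.7
x=97: ŷ = -1.1 + 2·97 = 192.9; e = 194.1 − 192.9 = 1.2
x=110: ŷ = -1.1 + 2·110 = 218.9; e = 220.4 − 218.9 = 1.5
x=124: ŷ = -1.1 + 2·124 = 246.9; e = 245.5 − 246.9 = -1.4

-0.4, 0.7, 0.7, -1.8, 1.2, -1.7, 1.2, 1.5, -1.4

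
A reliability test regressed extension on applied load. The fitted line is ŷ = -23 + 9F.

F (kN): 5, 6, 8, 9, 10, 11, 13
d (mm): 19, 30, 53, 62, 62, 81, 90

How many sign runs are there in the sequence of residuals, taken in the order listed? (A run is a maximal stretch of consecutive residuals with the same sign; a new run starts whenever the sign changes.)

5 runs

F=5: ŷ = -23 + 9·5 = 22; r = 19 − 22 = -3
F=6: ŷ = -23 + 9·6 = 31; r = 30 − 31 = -1
F=8: ŷ = -23 + 9·8 = 49; r = 53 − 49 = 4
F=9: ŷ = -23 + 9·9 = 58; r = 62 − 58 = 4
F=10: ŷ = -23 + 9·10 = 67; r = 62 − 67 = -5
F=11: ŷ = -23 + 9·11 = 76; r = 81 − 76 = 5
F=13: ŷ = -23 + 9·13 = 94; r = 90 − 94 = -4
Signs: − − + + − + −
Runs: −×2, +×2, −×1, +×1, −×1 → 5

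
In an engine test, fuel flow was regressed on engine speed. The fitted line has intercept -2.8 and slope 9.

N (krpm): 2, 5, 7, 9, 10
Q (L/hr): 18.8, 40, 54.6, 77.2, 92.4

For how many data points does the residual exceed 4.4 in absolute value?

2

N=2: ŷ = -2.8 + 9·2 = 15.2; e = 18.8 − 15.2 = 3.6
N=5: ŷ = -2.8 + 9·5 = 42.2; e = 40 − 42.2 = -2.2
N=7: ŷ = -2.8 + 9·7 = 60.2; e = 54.6 − 60.2 = -5.6
N=9: ŷ = -2.8 + 9·9 = 78.2; e = 77.2 − 78.2 = -1
N=10: ŷ = -2.8 + 9·10 = 87.2; e = 92.4 − 87.2 = 5.2
|e| > 4.4: N=7 (|e|=5.6), N=10 (|e|=5.2) → 2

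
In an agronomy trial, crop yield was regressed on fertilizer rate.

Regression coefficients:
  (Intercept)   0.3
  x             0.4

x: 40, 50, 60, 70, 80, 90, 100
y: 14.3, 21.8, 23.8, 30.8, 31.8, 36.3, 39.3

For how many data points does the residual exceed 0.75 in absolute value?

4

x=40: ŷ = 0.3 + 0.4·40 = 16.3; r = 14.3 − 16.3 = -2
x=50: ŷ = 0.3 + 0.4·50 = 20.3; r = 21.8 − 20.3 = 1.5
x=60: ŷ = 0.3 + 0.4·60 = 24.3; r = 23.8 − 24.3 = -0.5
x=70: ŷ = 0.3 + 0.4·70 = 28.3; r = 30.8 − 28.3 = 2.5
x=80: ŷ = 0.3 + 0.4·80 = 32.3; r = 31.8 − 32.3 = -0.5
x=90: ŷ = 0.3 + 0.4·90 = 36.3; r = 36.3 − 36.3 = 0
x=100: ŷ = 0.3 + 0.4·100 = 40.3; r = 39.3 − 40.3 = -1
|r| > 0.75: x=40 (|r|=2), x=50 (|r|=1.5), x=70 (|r|=2.5), x=100 (|r|=1) → 4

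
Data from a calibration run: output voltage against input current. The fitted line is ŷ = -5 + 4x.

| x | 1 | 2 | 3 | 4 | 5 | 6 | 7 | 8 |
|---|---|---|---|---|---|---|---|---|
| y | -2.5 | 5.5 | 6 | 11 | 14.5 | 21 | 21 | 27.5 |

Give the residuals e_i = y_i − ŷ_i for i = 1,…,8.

x=1: ŷ = -5 + 4·1 = -1; e = -2.5 − (-1) = -1.5
x=2: ŷ = -5 + 4·2 = 3; e = 5.5 − 3 = 2.5
x=3: ŷ = -5 + 4·3 = 7; e = 6 − 7 = -1
x=4: ŷ = -5 + 4·4 = 11; e = 11 − 11 = 0
x=5: ŷ = -5 + 4·5 = 15; e = 14.5 − 15 = -0.5
x=6: ŷ = -5 + 4·6 = 19; e = 21 − 19 = 2
x=7: ŷ = -5 + 4·7 = 23; e = 21 − 23 = -2
x=8: ŷ = -5 + 4·8 = 27; e = 27.5 − 27 = 0.5

-1.5, 2.5, -1, 0, -0.5, 2, -2, 0.5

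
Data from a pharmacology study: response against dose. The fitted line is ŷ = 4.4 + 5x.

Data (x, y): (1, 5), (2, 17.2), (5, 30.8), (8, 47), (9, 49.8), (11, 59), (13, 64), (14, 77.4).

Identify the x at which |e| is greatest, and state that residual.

x = 13, e = -5.4

x=1: ŷ = 4.4 + 5·1 = 9.4; e = 5 − 9.4 = -4.4
x=2: ŷ = 4.4 + 5·2 = 14.4; e = 17.2 − 14.4 = 2.8
x=5: ŷ = 4.4 + 5·5 = 29.4; e = 30.8 − 29.4 = 1.4
x=8: ŷ = 4.4 + 5·8 = 44.4; e = 47 − 44.4 = 2.6
x=9: ŷ = 4.4 + 5·9 = 49.4; e = 49.8 − 49.4 = 0.4
x=11: ŷ = 4.4 + 5·11 = 59.4; e = 59 − 59.4 = -0.4
x=13: ŷ = 4.4 + 5·13 = 69.4; e = 64 − 69.4 = -5.4
x=14: ŷ = 4.4 + 5·14 = 74.4; e = 77.4 − 74.4 = 3
Largest |e| is 5.4 at x = 13, residual -5.4.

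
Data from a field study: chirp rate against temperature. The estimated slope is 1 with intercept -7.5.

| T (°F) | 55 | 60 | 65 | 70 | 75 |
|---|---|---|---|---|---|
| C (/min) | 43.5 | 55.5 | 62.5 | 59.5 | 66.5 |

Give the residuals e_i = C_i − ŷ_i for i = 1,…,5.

-4, 3, 5, -3, -1

T=55: ŷ = -7.5 + 55 = 47.5; e = 43.5 − 47.5 = -4
T=60: ŷ = -7.5 + 60 = 52.5; e = 55.5 − 52.5 = 3
T=65: ŷ = -7.5 + 65 = 57.5; e = 62.5 − 57.5 = 5
T=70: ŷ = -7.5 + 70 = 62.5; e = 59.5 − 62.5 = -3
T=75: ŷ = -7.5 + 75 = 67.5; e = 66.5 − 67.5 = -1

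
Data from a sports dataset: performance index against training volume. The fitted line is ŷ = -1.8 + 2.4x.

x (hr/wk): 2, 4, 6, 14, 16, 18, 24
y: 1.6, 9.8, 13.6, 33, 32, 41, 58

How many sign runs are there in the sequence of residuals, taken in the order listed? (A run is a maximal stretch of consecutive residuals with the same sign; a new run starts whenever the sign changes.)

x=2: ŷ = -1.8 + 2.4·2 = 3; e = 1.6 − 3 = -1.4
x=4: ŷ = -1.8 + 2.4·4 = 7.8; e = 9.8 − 7.8 = 2
x=6: ŷ = -1.8 + 2.4·6 = 12.6; e = 13.6 − 12.6 = 1
x=14: ŷ = -1.8 + 2.4·14 = 31.8; e = 33 − 31.8 = 1.2
x=16: ŷ = -1.8 + 2.4·16 = 36.6; e = 32 − 36.6 = -4.6
x=18: ŷ = -1.8 + 2.4·18 = 41.4; e = 41 − 41.4 = -0.4
x=24: ŷ = -1.8 + 2.4·24 = 55.8; e = 58 − 55.8 = 2.2
Signs: − + + + − − +
Runs: −×1, +×3, −×2, +×1 → 4

4 runs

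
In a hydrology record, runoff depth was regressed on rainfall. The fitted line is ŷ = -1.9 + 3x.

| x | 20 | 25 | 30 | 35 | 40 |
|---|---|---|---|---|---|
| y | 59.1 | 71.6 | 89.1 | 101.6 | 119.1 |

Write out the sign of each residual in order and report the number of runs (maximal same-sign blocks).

5 runs

x=20: ŷ = -1.9 + 3·20 = 58.1; r = 59.1 − 58.1 = 1
x=25: ŷ = -1.9 + 3·25 = 73.1; r = 71.6 − 73.1 = -1.5
x=30: ŷ = -1.9 + 3·30 = 88.1; r = 89.1 − 88.1 = 1
x=35: ŷ = -1.9 + 3·35 = 103.1; r = 101.6 − 103.1 = -1.5
x=40: ŷ = -1.9 + 3·40 = 118.1; r = 119.1 − 118.1 = 1
Signs: + − + − +
Runs: +×1, −×1, +×1, −×1, +×1 → 5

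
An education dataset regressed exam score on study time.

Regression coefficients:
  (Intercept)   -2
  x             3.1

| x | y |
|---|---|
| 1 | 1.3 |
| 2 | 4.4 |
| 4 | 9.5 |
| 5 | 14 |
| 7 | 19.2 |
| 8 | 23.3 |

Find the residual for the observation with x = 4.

ŷ = -2 + 3.1·4 = 10.4
r = 9.5 − 10.4 = -0.9

r = -0.9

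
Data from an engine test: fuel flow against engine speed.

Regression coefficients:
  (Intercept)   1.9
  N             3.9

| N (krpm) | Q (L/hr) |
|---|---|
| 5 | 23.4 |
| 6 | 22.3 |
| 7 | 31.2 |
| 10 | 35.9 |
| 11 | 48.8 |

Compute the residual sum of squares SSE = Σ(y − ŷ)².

N=5: Q̂ = 1.9 + 3.9·5 = 21.4; e = 23.4 − 21.4 = 2
N=6: Q̂ = 1.9 + 3.9·6 = 25.3; e = 22.3 − 25.3 = -3
N=7: Q̂ = 1.9 + 3.9·7 = 29.2; e = 31.2 − 29.2 = 2
N=10: Q̂ = 1.9 + 3.9·10 = 40.9; e = 35.9 − 40.9 = -5
N=11: Q̂ = 1.9 + 3.9·11 = 44.8; e = 48.8 − 44.8 = 4
SSE = 4 + 9 + 4 + 25 + 16 = 58

SSE = 58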